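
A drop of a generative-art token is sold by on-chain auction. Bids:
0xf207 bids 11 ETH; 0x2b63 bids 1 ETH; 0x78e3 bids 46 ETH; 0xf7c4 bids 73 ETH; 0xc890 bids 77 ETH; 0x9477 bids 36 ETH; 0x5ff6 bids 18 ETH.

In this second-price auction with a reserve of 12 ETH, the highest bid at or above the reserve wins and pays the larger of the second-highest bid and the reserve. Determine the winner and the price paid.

Bids in order: 77 (0xc890) > 73 (0xf7c4) > 46 (0x78e3) > 36 (0x9477) > 18 (0x5ff6) > 11 (0xf207) > …
0xc890 has the top bid at or above the reserve (77 ETH).
Second-highest bid 73 ETH exceeds the reserve 12 ETH → payment 73 ETH.

0xc890 pays 73 ETH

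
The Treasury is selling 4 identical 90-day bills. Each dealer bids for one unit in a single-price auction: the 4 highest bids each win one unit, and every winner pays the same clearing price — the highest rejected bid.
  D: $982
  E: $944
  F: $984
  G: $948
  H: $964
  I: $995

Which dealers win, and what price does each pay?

Ordering the bids: 995 (I), 984 (F), 982 (D), 964 (H), 948 (G), 944 (E)
Winners (4 units): I, F, D, H.
Clearing price = highest rejected bid = $948.

I, F, D, H; each pays $948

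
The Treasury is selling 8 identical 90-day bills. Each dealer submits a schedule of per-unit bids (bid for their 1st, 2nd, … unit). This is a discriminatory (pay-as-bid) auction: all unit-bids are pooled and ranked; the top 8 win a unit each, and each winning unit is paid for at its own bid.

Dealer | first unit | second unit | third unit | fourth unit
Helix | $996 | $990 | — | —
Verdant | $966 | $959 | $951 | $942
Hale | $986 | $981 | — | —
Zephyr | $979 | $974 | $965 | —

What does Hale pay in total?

Hale pays $1,967

Pooled unit-bids ranked (top 8): 996 (Helix-1), 990 (Helix-2), 986 (Hale-1), 981 (Hale-2), 979 (Zephyr-1), 974 (Zephyr-2), 966 (Verdant-1), 965 (Zephyr-3)
Next rejected bid: $959 (not a price — pay-as-bid).
Hale's winning unit-bids: 986 + 981 = $1,967.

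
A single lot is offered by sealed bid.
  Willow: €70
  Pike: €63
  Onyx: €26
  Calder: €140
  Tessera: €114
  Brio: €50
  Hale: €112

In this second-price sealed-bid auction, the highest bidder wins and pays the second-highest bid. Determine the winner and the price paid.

Bids in order: 140 (Calder) > 114 (Tessera) > 112 (Hale) > 70 (Willow) > 63 (Pike) > 50 (Brio) > …
Second-price: Calder pays Tessera's bid of €114.

Calder pays €114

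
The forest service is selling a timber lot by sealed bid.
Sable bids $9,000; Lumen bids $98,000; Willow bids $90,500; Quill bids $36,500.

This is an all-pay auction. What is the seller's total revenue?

Sorting bids: 98,000 (Lumen) > 90,500 (Willow) > 36,500 (Quill) > 9,000 (Sable)
Every bidder forfeits their bid regardless of winning.
Revenue = 9,000 + 98,000 + 90,500 + 36,500 = $234,000.

Total revenue: $234,000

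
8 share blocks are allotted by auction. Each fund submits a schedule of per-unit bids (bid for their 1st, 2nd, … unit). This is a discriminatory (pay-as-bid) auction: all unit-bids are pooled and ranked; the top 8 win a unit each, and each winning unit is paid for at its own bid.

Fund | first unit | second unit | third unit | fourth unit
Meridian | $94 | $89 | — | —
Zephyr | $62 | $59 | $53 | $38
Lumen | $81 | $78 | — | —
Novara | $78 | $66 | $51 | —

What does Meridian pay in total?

Pooled unit-bids ranked (top 8): 94 (Meridian-1), 89 (Meridian-2), 81 (Lumen-1), 78 (Lumen-2), 78 (Novara-1), 66 (Novara-2), 62 (Zephyr-1), 59 (Zephyr-2)
Next rejected bid: $53 (not a price — pay-as-bid).
Meridian's winning unit-bids: 94 + 89 = $183.

Meridian pays $183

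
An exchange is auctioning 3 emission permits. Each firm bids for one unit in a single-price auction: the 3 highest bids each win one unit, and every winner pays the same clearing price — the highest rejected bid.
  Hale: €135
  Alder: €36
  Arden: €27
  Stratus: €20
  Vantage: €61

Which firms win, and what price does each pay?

Hale, Vantage, Alder; each pays €27

Sorting: 135 (Hale), 61 (Vantage), 36 (Alder), 27 (Arden), 20 (Stratus)
The 3 highest are Hale, Vantage, Alder.
Highest unsuccessful bid: €27 → clearing price.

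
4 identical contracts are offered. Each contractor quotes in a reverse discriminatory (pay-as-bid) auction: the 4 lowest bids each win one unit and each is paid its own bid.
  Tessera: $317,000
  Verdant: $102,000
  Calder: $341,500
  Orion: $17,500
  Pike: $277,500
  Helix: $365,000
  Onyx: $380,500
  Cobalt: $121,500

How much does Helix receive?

Helix is paid $0

Sorting: 17,500 (Orion), 102,000 (Verdant), 121,500 (Cobalt), 277,500 (Pike), 317,000 (Tessera), 341,500 (Calder), …
Lowest 4: Orion, Verdant, Cobalt, Pike.
Helix does not win → $0.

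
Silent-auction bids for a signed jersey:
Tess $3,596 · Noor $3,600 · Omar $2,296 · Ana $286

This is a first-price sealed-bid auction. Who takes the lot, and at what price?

First-price sealed-bid auction: the highest bidder wins and pays their own bid.
Bids ranked: 3,600 (Noor) > 3,596 (Tess) > 2,296 (Omar) > 286 (Ana)
First-price: Noor pays what they bid, $3,600.

Noor pays $3,600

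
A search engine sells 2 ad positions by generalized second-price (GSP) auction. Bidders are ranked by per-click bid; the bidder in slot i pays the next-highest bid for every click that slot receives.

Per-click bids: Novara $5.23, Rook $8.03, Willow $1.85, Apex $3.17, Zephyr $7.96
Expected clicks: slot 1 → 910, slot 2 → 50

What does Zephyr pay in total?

Zephyr pays $261.50

Ranked by bid: $8.03 (Rook) > $7.96 (Zephyr) > $5.23 (Novara) > …
Zephyr holds slot 2 → pays next bid $5.23 × 50 clicks = $261.50.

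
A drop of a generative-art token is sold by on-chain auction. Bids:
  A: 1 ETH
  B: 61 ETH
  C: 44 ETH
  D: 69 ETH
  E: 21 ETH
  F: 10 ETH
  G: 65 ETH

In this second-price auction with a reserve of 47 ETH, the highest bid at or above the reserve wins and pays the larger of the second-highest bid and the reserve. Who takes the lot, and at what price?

D pays 65 ETH

Bids in order: 69 (D) > 65 (G) > 61 (B) > 44 (C) > 21 (E) > 10 (F) > …
Highest eligible bid: D at 69 ETH.
Second-highest bid 65 ETH exceeds the reserve 47 ETH → payment 65 ETH.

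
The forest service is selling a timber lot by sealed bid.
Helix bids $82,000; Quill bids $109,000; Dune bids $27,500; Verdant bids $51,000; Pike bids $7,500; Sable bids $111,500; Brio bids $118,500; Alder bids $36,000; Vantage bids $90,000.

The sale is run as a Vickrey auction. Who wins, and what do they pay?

Sorting bids: 118,500 (Brio) > 111,500 (Sable) > 109,000 (Quill) > 90,000 (Vantage) > 82,000 (Helix) > 51,000 (Verdant) > …
Second-price: Brio pays Sable's bid of $111,500.

Brio pays $111,500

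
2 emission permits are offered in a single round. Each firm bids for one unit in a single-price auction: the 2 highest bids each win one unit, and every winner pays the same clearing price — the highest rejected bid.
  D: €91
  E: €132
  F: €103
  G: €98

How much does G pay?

Sorting: 132 (E), 103 (F), 98 (G), 91 (D)
Winners (2 units): E, F.
Clearing price = highest rejected bid = €98.
G does not win → pays €0.

G pays €0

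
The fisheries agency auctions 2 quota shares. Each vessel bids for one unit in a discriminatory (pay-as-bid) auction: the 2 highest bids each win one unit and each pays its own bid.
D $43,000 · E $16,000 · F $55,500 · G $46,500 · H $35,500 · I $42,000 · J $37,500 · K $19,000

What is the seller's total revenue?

Bids ranked high→low: 55,500 (F), 46,500 (G), 43,000 (D), 42,000 (I), …
Winners (2 units): F, G.
Total revenue = 55,500 + 46,500 = $102,000.

Total revenue: $102,000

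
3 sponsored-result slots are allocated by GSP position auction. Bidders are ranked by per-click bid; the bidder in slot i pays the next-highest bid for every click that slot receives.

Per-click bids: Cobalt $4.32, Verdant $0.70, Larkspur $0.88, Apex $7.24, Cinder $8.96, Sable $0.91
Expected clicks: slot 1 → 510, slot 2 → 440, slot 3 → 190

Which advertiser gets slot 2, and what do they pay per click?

Apex; $4.32 per click

Sorting advertisers: $8.96 (Cinder) > $7.24 (Apex) > $4.32 (Cobalt) > $0.91 (Sable) > …
Slot 2 goes to the second-ranked bidder, Apex, who pays the next bid down: $4.32/click.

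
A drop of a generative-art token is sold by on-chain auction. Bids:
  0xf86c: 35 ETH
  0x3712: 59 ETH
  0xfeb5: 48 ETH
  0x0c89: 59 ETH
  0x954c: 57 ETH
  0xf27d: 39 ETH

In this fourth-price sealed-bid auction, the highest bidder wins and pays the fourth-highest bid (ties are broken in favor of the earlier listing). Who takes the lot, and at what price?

Sorting bids: 59 (0x3712) > 59 (0x0c89) > 57 (0x954c) > 48 (0xfeb5) > 39 (0xf27d) > 35 (0xf86c)
0x3712 and 0x0c89 tie at 59 ETH; tie-break gives it to 0x3712.
0x3712 is highest; pays the fourth-highest bid, 48 ETH.

0x3712 pays 48 ETH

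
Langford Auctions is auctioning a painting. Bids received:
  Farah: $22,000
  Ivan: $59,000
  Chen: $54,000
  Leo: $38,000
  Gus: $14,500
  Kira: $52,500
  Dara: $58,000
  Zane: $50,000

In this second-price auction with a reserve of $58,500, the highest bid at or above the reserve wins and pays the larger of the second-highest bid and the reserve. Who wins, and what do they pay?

Second-price auction with a reserve of $58,500: the highest bid at or above the reserve wins and pays the larger of the second-highest bid and the reserve.
Bids ranked: 59,000 (Ivan) > 58,000 (Dara) > 54,000 (Chen) > 52,500 (Kira) > 50,000 (Zane) > 38,000 (Leo) > …
Highest eligible bid: Ivan at $59,000.
Second-highest bid $58,000 is below the reserve $58,500, so the reserve binds → payment $58,500.

Ivan pays $58,500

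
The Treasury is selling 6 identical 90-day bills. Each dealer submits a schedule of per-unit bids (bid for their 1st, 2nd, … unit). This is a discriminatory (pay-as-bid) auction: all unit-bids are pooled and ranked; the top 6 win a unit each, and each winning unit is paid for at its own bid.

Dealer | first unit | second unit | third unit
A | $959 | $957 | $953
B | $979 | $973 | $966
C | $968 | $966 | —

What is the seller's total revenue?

Total revenue: $5,811

All unit-bids, highest first — top 6: 979 (B-1), 973 (B-2), 968 (C-1), 966 (B-3), 966 (C-2), 959 (A-1)
Next rejected bid: $957 (not a price — pay-as-bid).
Each winning unit pays its own bid.
Revenue = 979 + 973 + 968 + 966 + 966 + 959 = $5,811.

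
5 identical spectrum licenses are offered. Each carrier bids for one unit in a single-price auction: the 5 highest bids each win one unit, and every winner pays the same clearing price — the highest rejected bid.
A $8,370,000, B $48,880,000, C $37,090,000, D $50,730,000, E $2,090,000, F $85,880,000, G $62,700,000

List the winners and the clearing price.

Bids ranked high→low: 85,880,000 (F), 62,700,000 (G), 50,730,000 (D), 48,880,000 (B), 37,090,000 (C), 8,370,000 (A), 2,090,000 (E)
The 5 highest are F, G, D, B, C.
Clearing price = highest rejected bid = $8,370,000.

F, G, D, B, C; each pays $8,370,000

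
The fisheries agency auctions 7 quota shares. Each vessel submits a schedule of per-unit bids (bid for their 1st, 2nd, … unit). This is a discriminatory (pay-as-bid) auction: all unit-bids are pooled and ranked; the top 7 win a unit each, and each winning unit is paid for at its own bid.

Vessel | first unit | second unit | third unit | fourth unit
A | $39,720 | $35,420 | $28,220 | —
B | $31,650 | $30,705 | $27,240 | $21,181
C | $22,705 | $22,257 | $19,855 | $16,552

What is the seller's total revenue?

Total revenue: $215,660

Pooled unit-bids ranked (top 7): 39,720 (A-1), 35,420 (A-2), 31,650 (B-1), 30,705 (B-2), 28,220 (A-3), 27,240 (B-3), 22,705 (C-1)
Next rejected bid: $22,257 (not a price — pay-as-bid).
Each winning unit pays its own bid.
Revenue = 39,720 + 35,420 + 31,650 + 30,705 + 28,220 + 27,240 + 22,705 = $215,660.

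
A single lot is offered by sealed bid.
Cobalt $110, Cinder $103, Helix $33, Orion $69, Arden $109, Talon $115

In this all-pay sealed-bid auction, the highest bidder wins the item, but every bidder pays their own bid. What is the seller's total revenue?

Bids in order: 115 (Talon) > 110 (Cobalt) > 109 (Arden) > 103 (Cinder) > 69 (Orion) > 33 (Helix)
Talon wins with the top bid; all bids are sunk regardless.
Every bidder forfeits their bid regardless of winning.
Revenue = 110 + 103 + 33 + 69 + 109 + 115 = $539.

Total revenue: $539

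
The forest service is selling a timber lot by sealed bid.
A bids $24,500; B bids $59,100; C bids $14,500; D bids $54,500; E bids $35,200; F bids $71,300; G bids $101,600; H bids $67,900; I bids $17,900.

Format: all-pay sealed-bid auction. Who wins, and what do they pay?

G pays $101,600

Bids ranked: 101,600 (G) > 71,300 (F) > 67,900 (H) > 59,100 (B) > 54,500 (D) > 35,200 (E) > …
G wins with the top bid; all bids are sunk regardless.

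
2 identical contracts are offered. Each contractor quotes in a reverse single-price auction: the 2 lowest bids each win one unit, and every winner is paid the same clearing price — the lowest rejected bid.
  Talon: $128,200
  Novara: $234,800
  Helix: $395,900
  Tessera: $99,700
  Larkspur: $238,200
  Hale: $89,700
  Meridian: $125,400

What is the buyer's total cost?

Ordering the bids: 89,700 (Hale), 99,700 (Tessera), 125,400 (Meridian), 128,200 (Talon), …
Lowest 2: Hale, Tessera.
First losing bid is Meridian's $125,400, which sets the uniform price.
Total cost = 2 × $125,400 = $250,800.

Total cost: $250,800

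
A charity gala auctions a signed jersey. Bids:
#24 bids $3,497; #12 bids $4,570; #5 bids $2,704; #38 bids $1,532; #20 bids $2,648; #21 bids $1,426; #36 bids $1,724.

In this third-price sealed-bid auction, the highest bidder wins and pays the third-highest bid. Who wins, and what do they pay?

Third-price sealed-bid auction: the highest bidder wins and pays the third-highest bid.
Bids in order: 4,570 (#12) > 3,497 (#24) > 2,704 (#5) > 2,648 (#20) > 1,724 (#36) > 1,532 (#38) > …
#12 is highest; pays the third-highest bid, $2,704.

#12 pays $2,704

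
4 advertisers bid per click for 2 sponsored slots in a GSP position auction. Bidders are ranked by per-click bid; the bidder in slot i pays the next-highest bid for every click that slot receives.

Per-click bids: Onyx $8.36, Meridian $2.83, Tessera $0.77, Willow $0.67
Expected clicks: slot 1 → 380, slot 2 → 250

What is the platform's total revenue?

Per-click bids in order: $8.36 (Onyx) > $2.83 (Meridian) > $0.77 (Tessera) > …
Slot 1: Onyx pays $2.83 × 380 = $1075.40
Slot 2: Meridian pays $0.77 × 250 = $192.50
Total = $1267.90

Total revenue: $1267.90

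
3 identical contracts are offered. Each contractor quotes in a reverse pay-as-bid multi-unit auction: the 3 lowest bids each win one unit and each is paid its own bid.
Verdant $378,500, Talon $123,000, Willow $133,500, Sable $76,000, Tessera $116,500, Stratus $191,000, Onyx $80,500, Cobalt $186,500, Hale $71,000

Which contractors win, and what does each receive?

Hale $71,000, Sable $76,000, Onyx $80,500

Ordering the bids: 71,000 (Hale), 76,000 (Sable), 80,500 (Onyx), 116,500 (Tessera), 123,000 (Talon), …
The 3 lowest are Hale, Sable, Onyx.
Each winner is paid its own bid: Hale $71,000, Sable $76,000, Onyx $80,500.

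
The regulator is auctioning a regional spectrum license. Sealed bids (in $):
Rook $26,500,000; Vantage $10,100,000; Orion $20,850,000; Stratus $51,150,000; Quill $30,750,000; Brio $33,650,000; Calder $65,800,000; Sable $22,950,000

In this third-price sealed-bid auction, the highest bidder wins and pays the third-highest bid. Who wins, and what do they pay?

Third-price sealed-bid auction: the highest bidder wins and pays the third-highest bid.
Sorting bids: 65,800,000 (Calder) > 51,150,000 (Stratus) > 33,650,000 (Brio) > 30,750,000 (Quill) > 26,500,000 (Rook) > 22,950,000 (Sable) > …
Calder is highest; pays the third-highest bid, $33,650,000.

Calder pays $33,650,000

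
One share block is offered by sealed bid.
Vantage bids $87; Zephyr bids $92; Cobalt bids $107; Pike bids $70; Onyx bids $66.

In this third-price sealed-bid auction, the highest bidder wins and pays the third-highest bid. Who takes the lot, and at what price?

Third-price sealed-bid auction: the highest bidder wins and pays the third-highest bid.
Sorting bids: 107 (Cobalt) > 92 (Zephyr) > 87 (Vantage) > 70 (Pike) > 66 (Onyx)
Cobalt wins; payment is bid #3 in the ranking = $87.

Cobalt pays $87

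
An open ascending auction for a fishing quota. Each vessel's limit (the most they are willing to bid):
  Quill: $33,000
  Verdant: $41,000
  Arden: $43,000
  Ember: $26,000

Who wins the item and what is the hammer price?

Ascending (English) auction: the price rises until one bidder remains; the winner pays the price at which the last rival dropped out.
Limits in order: 43,000 (Arden) > 41,000 (Verdant) > 33,000 (Quill) > 26,000 (Ember)
Bidding ends when Verdant exits at $41,000; Arden takes it.

Arden wins at $41,000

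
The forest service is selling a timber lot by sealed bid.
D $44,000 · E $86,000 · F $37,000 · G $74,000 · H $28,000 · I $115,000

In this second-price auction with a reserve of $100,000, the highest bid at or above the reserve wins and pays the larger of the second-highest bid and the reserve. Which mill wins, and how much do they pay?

I pays $100,000

Sorting bids: 115,000 (I) > 86,000 (E) > 74,000 (G) > 44,000 (D) > 37,000 (F) > 28,000 (H)
I has the top bid at or above the reserve ($115,000).
Second-highest bid $86,000 is below the reserve $100,000, so the reserve binds → payment $100,000.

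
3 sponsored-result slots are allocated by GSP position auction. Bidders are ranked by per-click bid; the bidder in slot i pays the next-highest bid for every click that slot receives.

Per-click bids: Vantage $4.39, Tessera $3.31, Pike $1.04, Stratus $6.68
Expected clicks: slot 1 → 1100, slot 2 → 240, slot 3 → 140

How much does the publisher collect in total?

Ranked by bid: $6.68 (Stratus) > $4.39 (Vantage) > $3.31 (Tessera) > $1.04 (Pike)
Slot 1: Stratus pays $4.39 × 1100 = $4829.00
Slot 2: Vantage pays $3.31 × 240 = $794.40
Slot 3: Tessera pays $1.04 × 140 = $145.60
Total = $5769.00

Total revenue: $5769.00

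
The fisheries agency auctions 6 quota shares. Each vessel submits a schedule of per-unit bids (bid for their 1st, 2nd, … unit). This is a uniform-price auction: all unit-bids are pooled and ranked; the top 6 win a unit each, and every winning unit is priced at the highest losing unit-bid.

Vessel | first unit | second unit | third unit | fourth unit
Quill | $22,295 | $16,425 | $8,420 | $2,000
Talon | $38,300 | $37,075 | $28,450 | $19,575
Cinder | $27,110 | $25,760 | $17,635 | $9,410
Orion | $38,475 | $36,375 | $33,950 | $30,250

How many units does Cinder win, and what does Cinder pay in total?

Cinder: 0 units, pays $0

Pooled unit-bids ranked (top 6): 38,475 (Orion-1), 38,300 (Talon-1), 37,075 (Talon-2), 36,375 (Orion-2), 33,950 (Orion-3), 30,250 (Orion-4)
First bid not allocated: $28,450.
Cinder wins 0 unit(s) at $28,450 each.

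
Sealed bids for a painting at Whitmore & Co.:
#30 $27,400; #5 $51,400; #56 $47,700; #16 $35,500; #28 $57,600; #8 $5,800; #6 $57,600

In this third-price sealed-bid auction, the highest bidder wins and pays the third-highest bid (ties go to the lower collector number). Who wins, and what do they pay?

Bids ranked: 57,600 (#6) > 57,600 (#28) > 51,400 (#5) > 47,700 (#56) > 35,500 (#16) > 27,400 (#30) > …
Tie at $57,600 → #6 wins by tie-break.
#6 is highest; pays the third-highest bid, $51,400.

#6 pays $51,400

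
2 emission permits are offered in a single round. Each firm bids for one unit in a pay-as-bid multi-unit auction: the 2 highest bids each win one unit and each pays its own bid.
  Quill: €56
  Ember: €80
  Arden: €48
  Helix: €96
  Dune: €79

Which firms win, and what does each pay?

Helix €96, Ember €80

Sorting: 96 (Helix), 80 (Ember), 79 (Dune), 56 (Quill), …
The 2 highest are Helix, Ember.
Each winner pays its own bid: Helix €96, Ember €80.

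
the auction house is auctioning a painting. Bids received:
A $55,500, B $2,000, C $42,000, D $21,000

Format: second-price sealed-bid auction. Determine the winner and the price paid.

A pays $42,000

Bids ranked: 55,500 (A) > 42,000 (C) > 21,000 (D) > 2,000 (B)
Second-price: A pays C's bid of $42,000.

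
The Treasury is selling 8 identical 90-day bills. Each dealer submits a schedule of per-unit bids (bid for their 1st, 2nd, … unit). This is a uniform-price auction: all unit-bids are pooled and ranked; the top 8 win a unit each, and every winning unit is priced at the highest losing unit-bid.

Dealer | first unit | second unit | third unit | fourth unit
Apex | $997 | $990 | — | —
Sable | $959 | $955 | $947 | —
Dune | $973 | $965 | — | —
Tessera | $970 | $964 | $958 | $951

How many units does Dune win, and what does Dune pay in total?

Dune: 2 units, pays $1,910

Pooled unit-bids ranked (top 8): 997 (Apex-1), 990 (Apex-2), 973 (Dune-1), 970 (Tessera-1), 965 (Dune-2), 964 (Tessera-2), 959 (Sable-1), 958 (Tessera-3)
First bid not allocated: $955.
Dune wins 2 unit(s) at $955 each.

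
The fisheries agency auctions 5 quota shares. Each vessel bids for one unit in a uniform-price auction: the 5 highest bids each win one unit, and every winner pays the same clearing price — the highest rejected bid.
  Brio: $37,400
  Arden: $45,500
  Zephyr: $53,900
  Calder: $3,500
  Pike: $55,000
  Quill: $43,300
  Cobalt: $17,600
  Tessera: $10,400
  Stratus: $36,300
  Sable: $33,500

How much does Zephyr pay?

Bids ranked high→low: 55,000 (Pike), 53,900 (Zephyr), 45,500 (Arden), 43,300 (Quill), 37,400 (Brio), 36,300 (Stratus), 33,500 (Sable), …
The 5 highest are Pike, Zephyr, Arden, Quill, Brio.
First losing bid is Stratus's $36,300, which sets the uniform price.
Zephyr wins → pays $36,300.

Zephyr pays $36,300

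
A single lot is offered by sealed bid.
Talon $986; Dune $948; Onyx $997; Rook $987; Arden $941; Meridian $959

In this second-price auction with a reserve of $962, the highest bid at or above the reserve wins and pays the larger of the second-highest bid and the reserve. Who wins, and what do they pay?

Bids in order: 997 (Onyx) > 987 (Rook) > 986 (Talon) > 959 (Meridian) > 948 (Dune) > 941 (Arden)
Onyx has the top bid at or above the reserve ($997).
Second-highest bid $987 exceeds the reserve $962 → payment $987.

Onyx pays $987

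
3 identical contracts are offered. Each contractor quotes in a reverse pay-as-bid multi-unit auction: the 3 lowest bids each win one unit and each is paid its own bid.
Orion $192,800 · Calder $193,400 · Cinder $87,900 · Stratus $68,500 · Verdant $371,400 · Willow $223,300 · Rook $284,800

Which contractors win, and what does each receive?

Sorting: 68,500 (Stratus), 87,900 (Cinder), 192,800 (Orion), 193,400 (Calder), 223,300 (Willow), …
Winners (3 units): Stratus, Cinder, Orion.
Each winner is paid its own bid: Stratus $68,500, Cinder $87,900, Orion $192,800.

Stratus $68,500, Cinder $87,900, Orion $192,800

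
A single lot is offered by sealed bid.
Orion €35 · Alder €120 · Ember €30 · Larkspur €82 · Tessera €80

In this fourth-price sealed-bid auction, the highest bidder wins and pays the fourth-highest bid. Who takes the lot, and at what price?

Sorting bids: 120 (Alder) > 82 (Larkspur) > 80 (Tessera) > 35 (Orion) > 30 (Ember)
Alder wins; payment is bid #4 in the ranking = €35.

Alder pays €35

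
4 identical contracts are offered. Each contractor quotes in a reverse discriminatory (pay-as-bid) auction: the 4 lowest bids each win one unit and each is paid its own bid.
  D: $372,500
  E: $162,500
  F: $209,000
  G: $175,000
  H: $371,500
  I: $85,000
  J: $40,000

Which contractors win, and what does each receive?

Ordering the bids: 40,000 (J), 85,000 (I), 162,500 (E), 175,000 (G), 209,000 (F), 371,500 (H), …
The 4 lowest are J, I, E, G.
Each winner is paid its own bid: J $40,000, I $85,000, E $162,500, G $175,000.

J $40,000, I $85,000, E $162,500, G $175,000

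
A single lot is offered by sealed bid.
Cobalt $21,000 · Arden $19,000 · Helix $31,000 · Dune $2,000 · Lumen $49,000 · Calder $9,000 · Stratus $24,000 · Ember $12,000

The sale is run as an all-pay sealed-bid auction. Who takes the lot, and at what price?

Sorting bids: 49,000 (Lumen) > 31,000 (Helix) > 24,000 (Stratus) > 21,000 (Cobalt) > 19,000 (Arden) > 12,000 (Ember) > …
Lumen wins with the top bid; all bids are sunk regardless.

Lumen pays $49,000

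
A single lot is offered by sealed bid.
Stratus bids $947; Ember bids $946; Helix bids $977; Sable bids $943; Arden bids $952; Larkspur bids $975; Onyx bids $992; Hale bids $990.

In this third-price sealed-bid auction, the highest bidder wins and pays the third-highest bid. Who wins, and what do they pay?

Third-price sealed-bid auction: the highest bidder wins and pays the third-highest bid.
Sorting bids: 992 (Onyx) > 990 (Hale) > 977 (Helix) > 975 (Larkspur) > 952 (Arden) > 947 (Stratus) > …
Onyx is highest; pays the third-highest bid, $977.

Onyx pays $977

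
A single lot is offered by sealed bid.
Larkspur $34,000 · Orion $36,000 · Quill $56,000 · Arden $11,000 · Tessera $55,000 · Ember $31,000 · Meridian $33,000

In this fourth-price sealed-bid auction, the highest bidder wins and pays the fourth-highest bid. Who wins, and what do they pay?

Quill pays $34,000

Bids ranked: 56,000 (Quill) > 55,000 (Tessera) > 36,000 (Orion) > 34,000 (Larkspur) > 33,000 (Meridian) > 31,000 (Ember) > …
Quill wins; payment is bid #4 in the ranking = $34,000.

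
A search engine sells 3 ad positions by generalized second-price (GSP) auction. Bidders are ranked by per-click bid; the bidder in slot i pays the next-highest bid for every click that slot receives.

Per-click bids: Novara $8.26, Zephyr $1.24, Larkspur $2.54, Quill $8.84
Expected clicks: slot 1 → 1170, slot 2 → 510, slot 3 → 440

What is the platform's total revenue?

Ranked by bid: $8.84 (Quill) > $8.26 (Novara) > $2.54 (Larkspur) > $1.24 (Zephyr)
Slot 1: Quill pays $8.26 × 1170 = $9664.20
Slot 2: Novara pays $2.54 × 510 = $1295.40
Slot 3: Larkspur pays $1.24 × 440 = $545.60
Total = $11505.20

Total revenue: $11505.20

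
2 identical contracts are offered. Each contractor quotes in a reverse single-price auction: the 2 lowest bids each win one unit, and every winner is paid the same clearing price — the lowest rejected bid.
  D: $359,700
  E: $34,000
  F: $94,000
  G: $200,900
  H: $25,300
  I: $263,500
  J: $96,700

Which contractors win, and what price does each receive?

Sorting: 25,300 (H), 34,000 (E), 94,000 (F), 96,700 (J), …
Lowest 2: H, E.
Clearing price = lowest rejected bid = $94,000.

H, E; each is paid $94,000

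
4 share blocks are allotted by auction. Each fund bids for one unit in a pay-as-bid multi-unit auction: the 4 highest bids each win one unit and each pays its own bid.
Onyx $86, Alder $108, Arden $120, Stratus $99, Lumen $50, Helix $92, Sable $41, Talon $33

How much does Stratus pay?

Ordering the bids: 120 (Arden), 108 (Alder), 99 (Stratus), 92 (Helix), 86 (Onyx), 50 (Lumen), …
The 4 highest are Arden, Alder, Stratus, Helix.
Stratus wins → own bid $99.

Stratus pays $99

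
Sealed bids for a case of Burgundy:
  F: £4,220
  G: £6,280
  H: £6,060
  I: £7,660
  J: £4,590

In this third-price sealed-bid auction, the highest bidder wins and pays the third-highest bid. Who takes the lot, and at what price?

Bids in order: 7,660 (I) > 6,280 (G) > 6,060 (H) > 4,590 (J) > 4,220 (F)
I is highest; pays the third-highest bid, £6,060.

I pays £6,060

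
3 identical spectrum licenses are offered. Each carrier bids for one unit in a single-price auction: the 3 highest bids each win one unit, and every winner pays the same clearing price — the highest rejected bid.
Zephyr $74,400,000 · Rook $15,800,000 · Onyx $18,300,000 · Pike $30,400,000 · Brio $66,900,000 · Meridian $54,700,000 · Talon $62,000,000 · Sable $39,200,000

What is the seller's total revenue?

Total revenue: $164,100,000

Bids ranked high→low: 74,400,000 (Zephyr), 66,900,000 (Brio), 62,000,000 (Talon), 54,700,000 (Meridian), 39,200,000 (Sable), …
Top 3: Zephyr, Brio, Talon.
Clearing price = highest rejected bid = $54,700,000.
Total revenue = 3 × $54,700,000 = $164,100,000.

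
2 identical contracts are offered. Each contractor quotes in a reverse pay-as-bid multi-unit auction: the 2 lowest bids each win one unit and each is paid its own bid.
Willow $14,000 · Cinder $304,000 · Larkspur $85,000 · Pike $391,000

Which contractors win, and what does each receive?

Sorting: 14,000 (Willow), 85,000 (Larkspur), 304,000 (Cinder), 391,000 (Pike)
Winners (2 units): Willow, Larkspur.
Each winner is paid its own bid: Willow $14,000, Larkspur $85,000.

Willow $14,000, Larkspur $85,000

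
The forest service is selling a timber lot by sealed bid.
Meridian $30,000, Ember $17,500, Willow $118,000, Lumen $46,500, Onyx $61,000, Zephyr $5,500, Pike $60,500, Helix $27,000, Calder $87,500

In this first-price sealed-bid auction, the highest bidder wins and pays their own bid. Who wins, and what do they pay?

Willow pays $118,000

Bids in order: 118,000 (Willow) > 87,500 (Calder) > 61,000 (Onyx) > 60,500 (Pike) > 46,500 (Lumen) > 30,000 (Meridian) > …
Willow has the highest bid and pays exactly that: $118,000.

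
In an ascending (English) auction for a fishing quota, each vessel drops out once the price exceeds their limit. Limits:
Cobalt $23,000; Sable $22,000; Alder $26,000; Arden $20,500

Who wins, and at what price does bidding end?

Alder wins at $23,000

Sorting limits: 26,000 (Alder) > 23,000 (Cobalt) > 22,000 (Sable) > 20,500 (Arden)
Cobalt is the last rival to drop out, at $23,000; Alder remains and wins at that price.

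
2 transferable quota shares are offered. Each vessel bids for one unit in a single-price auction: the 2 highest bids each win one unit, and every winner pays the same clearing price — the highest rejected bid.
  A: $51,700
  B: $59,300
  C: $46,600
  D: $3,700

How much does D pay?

Sorting: 59,300 (B), 51,700 (A), 46,600 (C), 3,700 (D)
Top 2: B, A.
Highest unsuccessful bid: $46,600 → clearing price.
D does not win → pays $0.

D pays $0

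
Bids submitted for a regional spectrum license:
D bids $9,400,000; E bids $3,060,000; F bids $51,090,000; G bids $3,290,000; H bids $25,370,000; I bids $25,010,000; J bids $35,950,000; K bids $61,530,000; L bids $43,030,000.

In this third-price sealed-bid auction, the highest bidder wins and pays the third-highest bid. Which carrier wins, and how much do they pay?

K pays $43,030,000

Third-price sealed-bid auction: the highest bidder wins and pays the third-highest bid.
Sorting bids: 61,530,000 (K) > 51,090,000 (F) > 43,030,000 (L) > 35,950,000 (J) > 25,370,000 (H) > 25,010,000 (I) > …
K is highest; pays the third-highest bid, $43,030,000.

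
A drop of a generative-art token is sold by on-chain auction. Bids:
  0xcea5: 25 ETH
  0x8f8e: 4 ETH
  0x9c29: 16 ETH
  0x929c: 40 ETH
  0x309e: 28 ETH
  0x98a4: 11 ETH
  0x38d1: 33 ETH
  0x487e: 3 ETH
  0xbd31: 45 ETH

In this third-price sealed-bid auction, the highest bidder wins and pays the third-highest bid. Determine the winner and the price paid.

Third-price sealed-bid auction: the highest bidder wins and pays the third-highest bid.
Sorting bids: 45 (0xbd31) > 40 (0x929c) > 33 (0x38d1) > 28 (0x309e) > 25 (0xcea5) > 16 (0x9c29) > …
0xbd31 is highest; pays the third-highest bid, 33 ETH.

0xbd31 pays 33 ETH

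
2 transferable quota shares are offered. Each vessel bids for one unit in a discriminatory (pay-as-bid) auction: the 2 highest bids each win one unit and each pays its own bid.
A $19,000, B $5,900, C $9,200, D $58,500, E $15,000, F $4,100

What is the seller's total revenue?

Sorting: 58,500 (D), 19,000 (A), 15,000 (E), 9,200 (C), …
Winners (2 units): D, A.
Total revenue = 58,500 + 19,000 = $77,500.

Total revenue: $77,500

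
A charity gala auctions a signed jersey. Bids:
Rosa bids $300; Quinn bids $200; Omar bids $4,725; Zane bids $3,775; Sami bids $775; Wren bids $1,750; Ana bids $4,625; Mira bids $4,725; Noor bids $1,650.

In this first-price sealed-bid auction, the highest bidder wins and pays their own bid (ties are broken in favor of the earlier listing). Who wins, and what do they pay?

Sorting bids: 4,725 (Omar) > 4,725 (Mira) > 4,625 (Ana) > 3,775 (Zane) > 1,750 (Wren) > 1,650 (Noor) > …
Tie at $4,725 → Omar wins by tie-break.
First-price: Omar pays what they bid, $4,725.

Omar pays $4,725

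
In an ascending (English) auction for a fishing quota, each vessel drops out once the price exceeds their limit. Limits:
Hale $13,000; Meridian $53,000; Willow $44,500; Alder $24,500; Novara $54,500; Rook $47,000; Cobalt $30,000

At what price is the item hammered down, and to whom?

Novara wins at $53,000

Sorting limits: 54,500 (Novara) > 53,000 (Meridian) > 47,000 (Rook) > 44,500 (Willow) > 30,000 (Cobalt) > 24,500 (Alder) > …
Bidding ends when Meridian exits at $53,000; Novara takes it.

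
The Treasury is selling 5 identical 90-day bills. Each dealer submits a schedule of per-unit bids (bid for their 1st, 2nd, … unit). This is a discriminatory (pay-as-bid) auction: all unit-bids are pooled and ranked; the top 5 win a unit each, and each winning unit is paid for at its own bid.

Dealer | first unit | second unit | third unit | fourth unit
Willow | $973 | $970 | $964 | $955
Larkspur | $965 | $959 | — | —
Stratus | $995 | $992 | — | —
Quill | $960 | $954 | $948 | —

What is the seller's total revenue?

Merging the schedules and taking the best 5: 995 (Stratus-1), 992 (Stratus-2), 973 (Willow-1), 970 (Willow-2), 965 (Larkspur-1)
Next rejected bid: $964 (not a price — pay-as-bid).
Each winning unit pays its own bid.
Revenue = 995 + 992 + 973 + 970 + 965 = $4,895.

Total revenue: $4,895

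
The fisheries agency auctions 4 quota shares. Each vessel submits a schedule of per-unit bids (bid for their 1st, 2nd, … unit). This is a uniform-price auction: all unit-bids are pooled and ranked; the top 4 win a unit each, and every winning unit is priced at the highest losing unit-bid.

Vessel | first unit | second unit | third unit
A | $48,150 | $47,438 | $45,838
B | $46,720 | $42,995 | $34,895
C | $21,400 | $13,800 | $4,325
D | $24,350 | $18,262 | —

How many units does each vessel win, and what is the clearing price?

Merging the schedules and taking the best 4: 48,150 (A-1), 47,438 (A-2), 46,720 (B-1), 45,838 (A-3)
Highest rejected unit-bid = $42,995.
Allocation: A 3, B 1.

A 3, B 1; clearing price $42,995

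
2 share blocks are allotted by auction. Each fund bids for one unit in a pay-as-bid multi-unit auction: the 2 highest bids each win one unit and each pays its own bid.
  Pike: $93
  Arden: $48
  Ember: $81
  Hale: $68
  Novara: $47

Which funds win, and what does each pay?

Pike $93, Ember $81

Bids ranked high→low: 93 (Pike), 81 (Ember), 68 (Hale), 48 (Arden), …
The 2 highest are Pike, Ember.
Each winner pays its own bid: Pike $93, Ember $81.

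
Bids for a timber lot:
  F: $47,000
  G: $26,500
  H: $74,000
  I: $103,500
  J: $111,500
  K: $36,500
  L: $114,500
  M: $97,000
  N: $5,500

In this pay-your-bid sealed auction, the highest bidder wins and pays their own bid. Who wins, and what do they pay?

L pays $114,500

Rule: the highest bidder wins and pays their own bid.
Bids in order: 114,500 (L) > 111,500 (J) > 103,500 (I) > 97,000 (M) > 74,000 (H) > 47,000 (F) > …
L has the highest bid and pays exactly that: $114,500.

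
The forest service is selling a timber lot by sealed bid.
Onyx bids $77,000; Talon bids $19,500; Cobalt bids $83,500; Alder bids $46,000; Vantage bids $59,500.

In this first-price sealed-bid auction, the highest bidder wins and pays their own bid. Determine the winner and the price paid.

Cobalt pays $83,500

Bids ranked: 83,500 (Cobalt) > 77,000 (Onyx) > 59,500 (Vantage) > 46,000 (Alder) > 19,500 (Talon)
Cobalt has the highest bid and pays exactly that: $83,500.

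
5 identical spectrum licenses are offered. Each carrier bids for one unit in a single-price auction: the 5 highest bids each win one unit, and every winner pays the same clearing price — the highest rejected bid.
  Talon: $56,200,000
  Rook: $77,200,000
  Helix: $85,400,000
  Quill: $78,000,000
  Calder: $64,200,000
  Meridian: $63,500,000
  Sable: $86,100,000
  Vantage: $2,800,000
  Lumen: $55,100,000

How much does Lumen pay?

Lumen pays $0

Sorting: 86,100,000 (Sable), 85,400,000 (Helix), 78,000,000 (Quill), 77,200,000 (Rook), 64,200,000 (Calder), 63,500,000 (Meridian), 56,200,000 (Talon), …
Top 5: Sable, Helix, Quill, Rook, Calder.
Clearing price = highest rejected bid = $63,500,000.
Lumen does not win → pays $0.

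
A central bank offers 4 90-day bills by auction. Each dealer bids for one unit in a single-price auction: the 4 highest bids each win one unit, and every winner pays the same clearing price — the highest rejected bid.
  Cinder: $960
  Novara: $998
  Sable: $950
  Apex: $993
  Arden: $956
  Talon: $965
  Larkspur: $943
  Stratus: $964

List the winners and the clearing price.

Bids ranked high→low: 998 (Novara), 993 (Apex), 965 (Talon), 964 (Stratus), 960 (Cinder), 956 (Arden), …
The 4 highest are Novara, Apex, Talon, Stratus.
Clearing price = highest rejected bid = $960.

Novara, Apex, Talon, Stratus; each pays $960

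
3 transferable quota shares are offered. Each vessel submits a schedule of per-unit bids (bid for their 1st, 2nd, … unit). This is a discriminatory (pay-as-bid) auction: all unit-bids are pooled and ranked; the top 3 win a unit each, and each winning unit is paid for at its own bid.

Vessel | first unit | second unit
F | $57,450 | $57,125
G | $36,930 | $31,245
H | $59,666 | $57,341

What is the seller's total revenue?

Merging the schedules and taking the best 3: 59,666 (H-1), 57,450 (F-1), 57,341 (H-2)
Next rejected bid: $57,125 (not a price — pay-as-bid).
Each winning unit pays its own bid.
Revenue = 59,666 + 57,450 + 57,341 = $174,457.

Total revenue: $174,457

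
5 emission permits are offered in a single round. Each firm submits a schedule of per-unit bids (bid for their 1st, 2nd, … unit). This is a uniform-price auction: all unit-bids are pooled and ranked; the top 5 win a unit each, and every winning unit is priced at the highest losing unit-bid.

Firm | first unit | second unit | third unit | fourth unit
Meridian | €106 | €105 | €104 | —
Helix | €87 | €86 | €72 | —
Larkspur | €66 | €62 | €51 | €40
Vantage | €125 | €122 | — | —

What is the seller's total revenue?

Merging the schedules and taking the best 5: 125 (Vantage-1), 122 (Vantage-2), 106 (Meridian-1), 105 (Meridian-2), 104 (Meridian-3)
The (k+1)-th unit-bid is €87.
Allocation: Meridian 3, Vantage 2. Every unit priced at €87.
Revenue = 5 × 87 = €435.

Total revenue: €435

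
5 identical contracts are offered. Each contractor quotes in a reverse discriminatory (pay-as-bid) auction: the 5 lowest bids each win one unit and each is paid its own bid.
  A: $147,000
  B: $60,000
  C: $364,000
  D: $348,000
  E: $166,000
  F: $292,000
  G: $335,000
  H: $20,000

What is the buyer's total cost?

Total cost: $685,000

Ordering the bids: 20,000 (H), 60,000 (B), 147,000 (A), 166,000 (E), 292,000 (F), 335,000 (G), 348,000 (D), …
Winners (5 units): H, B, A, E, F.
Total cost = 20,000 + 60,000 + 147,000 + 166,000 + 292,000 = $685,000.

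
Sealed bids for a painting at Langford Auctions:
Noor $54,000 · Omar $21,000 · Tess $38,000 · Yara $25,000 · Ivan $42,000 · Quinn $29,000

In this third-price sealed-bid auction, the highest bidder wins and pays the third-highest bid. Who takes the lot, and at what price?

Noor pays $38,000

Rule: the highest bidder wins and pays the third-highest bid.
Bids ranked: 54,000 (Noor) > 42,000 (Ivan) > 38,000 (Tess) > 29,000 (Quinn) > 25,000 (Yara) > 21,000 (Omar)
Noor is highest; pays the third-highest bid, $38,000.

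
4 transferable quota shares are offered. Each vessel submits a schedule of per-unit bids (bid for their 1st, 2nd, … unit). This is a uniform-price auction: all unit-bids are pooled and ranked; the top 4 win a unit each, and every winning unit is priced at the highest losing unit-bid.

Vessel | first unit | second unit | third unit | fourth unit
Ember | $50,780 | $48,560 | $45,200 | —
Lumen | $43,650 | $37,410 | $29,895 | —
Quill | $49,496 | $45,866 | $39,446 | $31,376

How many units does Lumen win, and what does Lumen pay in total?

Pooled unit-bids ranked (top 4): 50,780 (Ember-1), 49,496 (Quill-1), 48,560 (Ember-2), 45,866 (Quill-2)
First bid not allocated: $45,200.
Lumen wins 0 unit(s) at $45,200 each.

Lumen: 0 units, pays $0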